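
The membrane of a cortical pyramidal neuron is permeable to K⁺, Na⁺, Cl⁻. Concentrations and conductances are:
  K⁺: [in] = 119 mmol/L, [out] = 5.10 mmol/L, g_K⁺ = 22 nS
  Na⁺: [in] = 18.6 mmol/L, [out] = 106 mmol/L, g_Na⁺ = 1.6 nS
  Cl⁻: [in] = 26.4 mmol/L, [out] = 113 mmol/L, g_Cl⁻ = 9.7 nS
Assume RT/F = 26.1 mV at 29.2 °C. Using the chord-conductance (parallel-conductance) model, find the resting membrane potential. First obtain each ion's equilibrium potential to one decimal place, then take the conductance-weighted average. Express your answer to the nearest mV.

E_K⁺ = (26.1/1)·ln(5.10/119) = -82.2 mV
E_Na⁺ = (26.1/1)·ln(106/18.6) = 45.4 mV
E_Cl⁻ = (26.1/-1)·ln(113/26.4) = -38.0 mV
Vm = (Σ gᵢEᵢ)/(Σ gᵢ) = (22·-82.2 + 1.6·45.4 + 9.7·-38.0) / (22 + 1.6 + 9.7)
= -2104.36 / 33.3 = -63.19 mV

-63 mV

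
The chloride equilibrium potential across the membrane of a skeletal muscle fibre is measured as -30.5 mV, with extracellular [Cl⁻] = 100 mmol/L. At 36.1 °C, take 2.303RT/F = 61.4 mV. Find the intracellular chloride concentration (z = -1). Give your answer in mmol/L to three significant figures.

31.9 mmol/L

Nernst: E = (61.4/-1) · log₁₀([out]/[in]), so log₁₀([out]/[in]) = -30.5 × -1 / 61.4 = 0.4967.
[out]/[in] = 10^(0.4967) = 3.139.
[in] = 100 / 3.139 = 31.86 mmol/L.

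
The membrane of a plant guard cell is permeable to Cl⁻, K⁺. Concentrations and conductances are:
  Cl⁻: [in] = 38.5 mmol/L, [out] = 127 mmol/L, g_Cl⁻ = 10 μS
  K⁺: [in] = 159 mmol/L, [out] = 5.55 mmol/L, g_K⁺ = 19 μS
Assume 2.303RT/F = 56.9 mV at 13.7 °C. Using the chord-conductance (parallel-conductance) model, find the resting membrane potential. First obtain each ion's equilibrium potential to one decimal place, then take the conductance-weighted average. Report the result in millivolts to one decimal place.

-64.5 mV

E_Cl⁻ = (56.9/-1)·log₁₀(127/38.5) = -29.5 mV
E_K⁺ = (56.9/1)·log₁₀(5.55/159) = -82.9 mV
Vm = (Σ gᵢEᵢ)/(Σ gᵢ) = (10·-29.5 + 19·-82.9) / (10 + 19)
= -1870.10 / 29 = -64.49 mV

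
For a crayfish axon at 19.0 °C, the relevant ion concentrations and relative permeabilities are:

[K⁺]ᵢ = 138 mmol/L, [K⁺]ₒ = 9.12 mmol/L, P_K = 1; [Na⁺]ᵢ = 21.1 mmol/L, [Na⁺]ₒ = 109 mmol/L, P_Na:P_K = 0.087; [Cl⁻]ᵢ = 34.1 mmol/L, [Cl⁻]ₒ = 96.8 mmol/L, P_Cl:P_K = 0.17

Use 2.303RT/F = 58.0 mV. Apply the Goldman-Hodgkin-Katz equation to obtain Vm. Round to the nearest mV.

-47 mV

Vm = 58.0 · log₁₀[(Σ P·[cation]ₒ + Σ P·[anion]ᵢ) / (Σ P·[cation]ᵢ + Σ P·[anion]ₒ)]
Numerator = 1×9.12 + 0.087×109 + 0.17×34.1 = 24.4
Denominator = 1×138 + 0.087×21.1 + 0.17×96.8 = 156.3
Vm = 58.0 · log₁₀(0.15612) = 58.0 × (-0.8065) = -46.78 mV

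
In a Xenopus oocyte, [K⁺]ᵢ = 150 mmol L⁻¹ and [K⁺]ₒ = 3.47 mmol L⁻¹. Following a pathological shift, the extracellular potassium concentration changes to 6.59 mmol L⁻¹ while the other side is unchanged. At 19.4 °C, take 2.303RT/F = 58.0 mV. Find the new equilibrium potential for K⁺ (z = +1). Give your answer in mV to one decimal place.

-78.7 mV

After the shift: [K⁺]_out = 6.59, [K⁺]_in = 150 mmol L⁻¹.
E_new = (58.0/1)·log₁₀(6.59/150) = 58.00 · (-1.3572) = -78.72 mV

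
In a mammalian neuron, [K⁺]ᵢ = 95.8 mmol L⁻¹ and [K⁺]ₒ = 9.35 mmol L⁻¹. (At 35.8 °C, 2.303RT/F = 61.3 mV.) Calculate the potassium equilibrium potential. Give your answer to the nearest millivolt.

-62 mV

E = (61.3/z) · log₁₀([K⁺]_out/[K⁺]_in) with z = +1.
= (61.3/1) · log₁₀(9.35/95.8) = 61.30 · log₁₀(0.0976)
= 61.30 · (-1.0106) = -61.95 mV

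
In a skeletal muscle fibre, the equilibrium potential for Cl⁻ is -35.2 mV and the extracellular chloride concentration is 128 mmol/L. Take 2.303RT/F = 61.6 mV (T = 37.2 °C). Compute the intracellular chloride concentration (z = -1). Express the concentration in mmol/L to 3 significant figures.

Nernst: E = (61.6/-1) · log₁₀([out]/[in]), so log₁₀([out]/[in]) = -35.2 × -1 / 61.6 = 0.5714.
[out]/[in] = 10^(0.5714) = 3.728.
[in] = 128 / 3.728 = 34.34 mmol/L.

34.3 mmol/L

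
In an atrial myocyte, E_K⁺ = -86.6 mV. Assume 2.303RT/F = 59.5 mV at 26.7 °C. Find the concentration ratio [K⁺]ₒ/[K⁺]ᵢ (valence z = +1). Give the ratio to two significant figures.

0.035

log₁₀([out]/[in]) = E·z/(59.5) = -86.6 × 1 / 59.5 = -1.4555
[out]/[in] = 10^(-1.4555) = 0.03504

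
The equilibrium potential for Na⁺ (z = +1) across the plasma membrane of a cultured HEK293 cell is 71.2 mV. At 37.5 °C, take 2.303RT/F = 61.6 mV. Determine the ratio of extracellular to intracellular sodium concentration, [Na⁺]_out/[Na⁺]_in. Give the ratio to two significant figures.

14

log₁₀([out]/[in]) = E·z/(61.6) = 71.2 × 1 / 61.6 = 1.1558
[out]/[in] = 10^(1.1558) = 14.32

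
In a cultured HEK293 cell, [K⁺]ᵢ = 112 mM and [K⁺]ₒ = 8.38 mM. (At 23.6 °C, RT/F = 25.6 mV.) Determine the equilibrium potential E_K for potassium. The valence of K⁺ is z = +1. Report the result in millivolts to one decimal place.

-66.4 mV

E = (25.6/z) · ln([K⁺]_out/[K⁺]_in) with z = +1.
= (25.6/1) · ln(8.38/112) = 25.60 · ln(0.07482)
= 25.60 · (-2.5927) = -66.37 mV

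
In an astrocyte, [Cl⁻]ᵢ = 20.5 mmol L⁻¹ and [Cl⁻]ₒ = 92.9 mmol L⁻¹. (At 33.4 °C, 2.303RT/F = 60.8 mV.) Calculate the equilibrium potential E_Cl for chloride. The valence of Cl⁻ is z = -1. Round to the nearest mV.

-40 mV

E = (60.8/z) · log₁₀([Cl⁻]_out/[Cl⁻]_in) with z = -1.
For an anion, dividing by z = -1 reverses the sign.
= (60.8/-1) · log₁₀(92.9/20.5) = -60.80 · log₁₀(4.532)
= -60.80 · (0.6563) = -39.90 mV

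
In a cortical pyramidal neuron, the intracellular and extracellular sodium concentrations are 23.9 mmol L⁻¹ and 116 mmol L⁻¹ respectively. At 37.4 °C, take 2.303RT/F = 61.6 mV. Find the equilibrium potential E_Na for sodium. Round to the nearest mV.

42 mV

E = (61.6/z) · log₁₀([Na⁺]_out/[Na⁺]_in) with z = +1.
= (61.6/1) · log₁₀(116/23.9) = 61.60 · log₁₀(4.854)
= 61.60 · (0.6861) = 42.26 mV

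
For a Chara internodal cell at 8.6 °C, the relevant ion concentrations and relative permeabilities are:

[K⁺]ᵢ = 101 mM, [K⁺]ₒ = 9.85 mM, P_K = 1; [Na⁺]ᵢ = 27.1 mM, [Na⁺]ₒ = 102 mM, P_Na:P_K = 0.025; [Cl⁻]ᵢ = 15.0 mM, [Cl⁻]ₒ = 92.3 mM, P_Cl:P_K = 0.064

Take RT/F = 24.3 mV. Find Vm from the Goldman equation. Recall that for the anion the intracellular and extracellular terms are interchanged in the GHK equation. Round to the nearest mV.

Vm = 24.3 · ln[(Σ P·[cation]ₒ + Σ P·[anion]ᵢ) / (Σ P·[cation]ᵢ + Σ P·[anion]ₒ)]
Numerator = 1×9.85 + 0.025×102 + 0.064×15.0 = 13.36
Denominator = 1×101 + 0.025×27.1 + 0.064×92.3 = 107.6
Vm = 24.3 · ln(0.12418) = 24.3 × (-2.0860) = -50.69 mV

-51 mV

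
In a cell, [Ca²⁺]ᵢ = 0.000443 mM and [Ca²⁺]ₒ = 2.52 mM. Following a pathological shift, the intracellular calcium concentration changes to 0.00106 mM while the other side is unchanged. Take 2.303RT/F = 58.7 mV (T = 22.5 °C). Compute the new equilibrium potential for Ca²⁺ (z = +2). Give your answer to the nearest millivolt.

After the shift: [Ca²⁺]_out = 2.52, [Ca²⁺]_in = 0.00106 mM.
E_new = (58.7/2)·log₁₀(2.52/0.00106) = 29.35 · (3.3761) = 99.09 mV

99 mV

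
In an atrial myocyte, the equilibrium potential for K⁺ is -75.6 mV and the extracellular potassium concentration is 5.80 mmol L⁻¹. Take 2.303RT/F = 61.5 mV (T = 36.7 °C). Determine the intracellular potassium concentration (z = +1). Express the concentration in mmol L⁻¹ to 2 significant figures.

Nernst: E = (61.5/1) · log₁₀([out]/[in]), so log₁₀([out]/[in]) = -75.6 × 1 / 61.5 = -1.2293.
[out]/[in] = 10^(-1.2293) = 0.05898.
[in] = 5.80 / 0.05898 = 98.33 mmol L⁻¹.

98 mmol L⁻¹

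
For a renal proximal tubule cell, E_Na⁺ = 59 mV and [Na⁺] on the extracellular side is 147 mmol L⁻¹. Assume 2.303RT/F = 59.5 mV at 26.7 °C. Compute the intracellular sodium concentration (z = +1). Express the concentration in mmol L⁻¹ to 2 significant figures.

15 mmol L⁻¹

Nernst: E = (59.5/1) · log₁₀([out]/[in]), so log₁₀([out]/[in]) = 59.0 × 1 / 59.5 = 0.9916.
[out]/[in] = 10^(0.9916) = 9.808.
[in] = 147 / 9.808 = 14.99 mmol L⁻¹.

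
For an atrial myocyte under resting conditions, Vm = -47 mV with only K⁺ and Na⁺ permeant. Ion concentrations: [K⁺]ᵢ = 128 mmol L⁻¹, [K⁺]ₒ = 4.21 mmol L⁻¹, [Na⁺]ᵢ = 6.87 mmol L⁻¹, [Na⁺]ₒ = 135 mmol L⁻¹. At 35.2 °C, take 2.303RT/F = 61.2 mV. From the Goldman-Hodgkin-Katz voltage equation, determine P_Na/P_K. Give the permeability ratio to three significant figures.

Let α = P_Na/P_K. GHK: Vm = 61.2·log₁₀[(Kₒ + α·Naₒ)/(Kᵢ + α·Naᵢ)].
10^(Vm/61.2) = 10^(-47.0/61.2) = 0.17062
So 0.17062·(Kᵢ + α·Naᵢ) = Kₒ + α·Naₒ → α = (0.17062·128.0 − 4.21) / (135.0 − 0.17062·6.87)
α = (21.84 − 4.21) / (135.0 − 1.172) = 17.63/133.8 = 0.1317

0.132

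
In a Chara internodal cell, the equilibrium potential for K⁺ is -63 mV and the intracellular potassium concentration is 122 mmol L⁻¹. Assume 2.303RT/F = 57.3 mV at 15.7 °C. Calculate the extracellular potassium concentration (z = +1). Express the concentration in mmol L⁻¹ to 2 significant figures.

Nernst: E = (57.3/1) · log₁₀([out]/[in]), so log₁₀([out]/[in]) = -63.0 × 1 / 57.3 = -1.0995.
[out]/[in] = 10^(-1.0995) = 0.07953.
[out] = 0.07953 × 122 = 9.702 mmol L⁻¹.

9.7 mmol L⁻¹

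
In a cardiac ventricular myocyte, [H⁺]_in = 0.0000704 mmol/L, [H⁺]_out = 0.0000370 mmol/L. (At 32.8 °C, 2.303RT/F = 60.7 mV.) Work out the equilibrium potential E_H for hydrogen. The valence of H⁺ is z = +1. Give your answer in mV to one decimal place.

-17.0 mV

E = (60.7/z) · log₁₀([H⁺]_out/[H⁺]_in) with z = +1.
= (60.7/1) · log₁₀(0.0000370/0.0000704) = 60.70 · log₁₀(0.5256)
= 60.70 · (-0.2794) = -16.96 mV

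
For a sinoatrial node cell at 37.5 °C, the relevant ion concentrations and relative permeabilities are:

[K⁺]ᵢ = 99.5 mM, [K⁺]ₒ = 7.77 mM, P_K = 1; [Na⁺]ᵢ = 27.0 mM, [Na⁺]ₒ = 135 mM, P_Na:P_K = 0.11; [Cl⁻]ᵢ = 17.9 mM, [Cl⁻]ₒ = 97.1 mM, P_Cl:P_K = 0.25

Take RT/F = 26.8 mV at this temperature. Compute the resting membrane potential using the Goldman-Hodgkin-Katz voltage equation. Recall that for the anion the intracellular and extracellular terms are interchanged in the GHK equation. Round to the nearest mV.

-41 mV

Vm = 26.8 · ln[(Σ P·[cation]ₒ + Σ P·[anion]ᵢ) / (Σ P·[cation]ᵢ + Σ P·[anion]ₒ)]
Numerator = 1×7.77 + 0.11×135 + 0.25×17.9 = 27.09
Denominator = 1×99.5 + 0.11×27.0 + 0.25×97.1 = 126.7
Vm = 26.8 · ln(0.21378) = 26.8 × (-1.5428) = -41.35 mV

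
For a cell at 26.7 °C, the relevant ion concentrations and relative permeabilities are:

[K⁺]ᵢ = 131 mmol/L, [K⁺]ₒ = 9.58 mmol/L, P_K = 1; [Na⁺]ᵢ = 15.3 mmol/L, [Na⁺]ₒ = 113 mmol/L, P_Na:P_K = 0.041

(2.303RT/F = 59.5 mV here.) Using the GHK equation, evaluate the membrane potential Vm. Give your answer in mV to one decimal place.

Vm = 59.5 · log₁₀[(Σ P·[cation]ₒ + Σ P·[anion]ᵢ) / (Σ P·[cation]ᵢ + Σ P·[anion]ₒ)]
Numerator = 1×9.58 + 0.041×113 = 14.21
Denominator = 1×131 + 0.041×15.3 = 131.6
Vm = 59.5 · log₁₀(0.10798) = 59.5 × (-0.9667) = -57.52 mV

-57.5 mV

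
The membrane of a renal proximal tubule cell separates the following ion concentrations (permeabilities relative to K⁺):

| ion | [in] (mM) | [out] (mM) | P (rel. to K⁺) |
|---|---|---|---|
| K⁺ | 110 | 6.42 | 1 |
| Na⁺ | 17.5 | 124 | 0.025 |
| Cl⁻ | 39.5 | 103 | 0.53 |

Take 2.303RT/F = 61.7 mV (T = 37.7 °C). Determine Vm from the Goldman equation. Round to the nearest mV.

Vm = 61.7 · log₁₀[(Σ P·[cation]ₒ + Σ P·[anion]ᵢ) / (Σ P·[cation]ᵢ + Σ P·[anion]ₒ)]
Numerator = 1×6.42 + 0.025×124 + 0.53×39.5 = 30.46
Denominator = 1×110 + 0.025×17.5 + 0.53×103 = 165
Vm = 61.7 · log₁₀(0.18455) = 61.7 × (-0.7339) = -45.28 mV

-45 mV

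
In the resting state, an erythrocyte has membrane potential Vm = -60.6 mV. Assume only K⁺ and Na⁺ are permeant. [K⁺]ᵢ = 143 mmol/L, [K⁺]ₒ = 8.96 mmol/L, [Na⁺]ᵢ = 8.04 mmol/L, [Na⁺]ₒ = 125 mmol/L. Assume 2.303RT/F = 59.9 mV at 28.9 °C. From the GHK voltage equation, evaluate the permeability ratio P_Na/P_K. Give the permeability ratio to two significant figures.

0.040

Let α = P_Na/P_K. GHK: Vm = 59.9·log₁₀[(Kₒ + α·Naₒ)/(Kᵢ + α·Naᵢ)].
10^(Vm/59.9) = 10^(-60.6/59.9) = 0.097345
So 0.097345·(Kᵢ + α·Naᵢ) = Kₒ + α·Naₒ → α = (0.097345·143.0 − 8.96) / (125.0 − 0.097345·8.04)
α = (13.92 − 8.96) / (125.0 − 0.7827) = 4.96/124.2 = 0.03993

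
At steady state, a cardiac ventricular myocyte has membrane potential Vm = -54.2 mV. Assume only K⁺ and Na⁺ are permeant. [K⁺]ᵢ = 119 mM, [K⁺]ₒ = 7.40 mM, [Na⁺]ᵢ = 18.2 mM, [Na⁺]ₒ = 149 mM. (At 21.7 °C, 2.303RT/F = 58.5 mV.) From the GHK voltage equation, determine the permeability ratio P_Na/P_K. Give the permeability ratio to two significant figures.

Let α = P_Na/P_K. GHK: Vm = 58.5·log₁₀[(Kₒ + α·Naₒ)/(Kᵢ + α·Naᵢ)].
10^(Vm/58.5) = 10^(-54.2/58.5) = 0.11844
So 0.11844·(Kᵢ + α·Naᵢ) = Kₒ + α·Naₒ → α = (0.11844·119.0 − 7.4) / (149.0 − 0.11844·18.2)
α = (14.09 − 7.4) / (149.0 − 2.156) = 6.695/146.8 = 0.04559

0.046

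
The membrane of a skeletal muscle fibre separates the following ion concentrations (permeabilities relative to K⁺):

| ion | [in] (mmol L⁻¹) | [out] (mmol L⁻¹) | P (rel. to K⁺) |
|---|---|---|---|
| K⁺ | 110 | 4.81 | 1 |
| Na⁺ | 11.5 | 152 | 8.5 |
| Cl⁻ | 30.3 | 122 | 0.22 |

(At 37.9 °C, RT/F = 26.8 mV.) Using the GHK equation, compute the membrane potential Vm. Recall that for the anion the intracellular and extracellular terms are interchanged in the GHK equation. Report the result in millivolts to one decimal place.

Vm = 26.8 · ln[(Σ P·[cation]ₒ + Σ P·[anion]ᵢ) / (Σ P·[cation]ᵢ + Σ P·[anion]ₒ)]
Numerator = 1×4.81 + 8.5×152 + 0.22×30.3 = 1303
Denominator = 1×110 + 8.5×11.5 + 0.22×122 = 234.6
Vm = 26.8 · ln(5.5564) = 26.8 × (1.7150) = 45.96 mV

46.0 mV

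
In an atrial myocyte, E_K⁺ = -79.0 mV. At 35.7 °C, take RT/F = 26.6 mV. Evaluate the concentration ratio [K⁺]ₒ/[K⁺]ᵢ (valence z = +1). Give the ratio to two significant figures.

0.051

ln([out]/[in]) = E·z/(26.6) = -79.0 × 1 / 26.6 = -2.9699
[out]/[in] = e^(-2.9699) = 0.05131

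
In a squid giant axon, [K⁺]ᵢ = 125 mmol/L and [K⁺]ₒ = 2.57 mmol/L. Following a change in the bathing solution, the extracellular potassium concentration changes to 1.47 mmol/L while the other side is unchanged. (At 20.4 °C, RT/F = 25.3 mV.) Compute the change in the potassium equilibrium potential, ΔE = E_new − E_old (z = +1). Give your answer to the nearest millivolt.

-14 mV

E_old = (25.3/1)·ln(2.57/125) = -98.28 mV
E_new = (25.3/1)·ln(1.47/125) = -112.41 mV
ΔE = -112.41 − (-98.28) = -14.13 mV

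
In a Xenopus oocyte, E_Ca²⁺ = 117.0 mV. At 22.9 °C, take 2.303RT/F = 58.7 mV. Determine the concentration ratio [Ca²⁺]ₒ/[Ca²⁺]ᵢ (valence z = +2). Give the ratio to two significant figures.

log₁₀([out]/[in]) = E·z/(58.7) = 117.0 × 2 / 58.7 = 3.9864
[out]/[in] = 10^(3.9864) = 9691

9700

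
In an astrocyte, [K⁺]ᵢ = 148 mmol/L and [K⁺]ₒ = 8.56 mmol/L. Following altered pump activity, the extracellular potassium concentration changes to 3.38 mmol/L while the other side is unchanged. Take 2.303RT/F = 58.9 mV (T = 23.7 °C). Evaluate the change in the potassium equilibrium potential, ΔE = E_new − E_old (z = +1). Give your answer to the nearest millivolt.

-24 mV

E_old = (58.9/1)·log₁₀(8.56/148) = -72.91 mV
E_new = (58.9/1)·log₁₀(3.38/148) = -96.68 mV
ΔE = -96.68 − (-72.91) = -23.77 mV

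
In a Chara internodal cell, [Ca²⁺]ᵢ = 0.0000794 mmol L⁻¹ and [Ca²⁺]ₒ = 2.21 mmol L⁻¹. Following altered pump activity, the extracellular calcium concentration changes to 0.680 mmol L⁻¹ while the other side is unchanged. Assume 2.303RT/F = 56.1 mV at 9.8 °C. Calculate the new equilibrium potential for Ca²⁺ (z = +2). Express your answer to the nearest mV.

110 mV

After the shift: [Ca²⁺]_out = 0.680, [Ca²⁺]_in = 0.0000794 mmol L⁻¹.
E_new = (56.1/2)·log₁₀(0.680/0.0000794) = 28.05 · (3.9327) = 110.31 mV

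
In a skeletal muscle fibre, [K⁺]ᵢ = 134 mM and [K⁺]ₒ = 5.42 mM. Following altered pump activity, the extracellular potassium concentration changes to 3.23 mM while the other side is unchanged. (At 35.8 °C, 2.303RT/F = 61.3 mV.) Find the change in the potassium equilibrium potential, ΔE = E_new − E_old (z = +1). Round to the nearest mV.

E_old = (61.3/1)·log₁₀(5.42/134) = -85.40 mV
E_new = (61.3/1)·log₁₀(3.23/134) = -99.18 mV
ΔE = -99.18 − (-85.40) = -13.78 mV

-14 mV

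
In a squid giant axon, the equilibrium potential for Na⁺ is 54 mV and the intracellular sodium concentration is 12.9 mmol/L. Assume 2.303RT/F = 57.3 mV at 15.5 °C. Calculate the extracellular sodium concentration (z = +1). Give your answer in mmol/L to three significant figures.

Nernst: E = (57.3/1) · log₁₀([out]/[in]), so log₁₀([out]/[in]) = 54.0 × 1 / 57.3 = 0.9424.
[out]/[in] = 10^(0.9424) = 8.758.
[out] = 8.758 × 12.9 = 113 mmol/L.

113 mmol/L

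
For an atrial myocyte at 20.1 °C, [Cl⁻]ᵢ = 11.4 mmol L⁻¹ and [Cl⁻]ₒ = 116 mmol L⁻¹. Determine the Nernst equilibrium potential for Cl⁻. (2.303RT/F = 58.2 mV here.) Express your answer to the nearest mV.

-59 mV

E = (58.2/z) · log₁₀([Cl⁻]_out/[Cl⁻]_in) with z = -1.
For an anion, dividing by z = -1 reverses the sign.
= (58.2/-1) · log₁₀(116/11.4) = -58.20 · log₁₀(10.18)
= -58.20 · (1.0076) = -58.64 mV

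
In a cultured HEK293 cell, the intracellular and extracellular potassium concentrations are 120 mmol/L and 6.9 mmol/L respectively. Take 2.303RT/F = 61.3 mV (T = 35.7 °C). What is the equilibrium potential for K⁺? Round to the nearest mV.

E = (61.3/z) · log₁₀([K⁺]_out/[K⁺]_in) with z = +1.
= (61.3/1) · log₁₀(6.9/120) = 61.30 · log₁₀(0.0575)
= 61.30 · (-1.2403) = -76.03 mV

-76 mV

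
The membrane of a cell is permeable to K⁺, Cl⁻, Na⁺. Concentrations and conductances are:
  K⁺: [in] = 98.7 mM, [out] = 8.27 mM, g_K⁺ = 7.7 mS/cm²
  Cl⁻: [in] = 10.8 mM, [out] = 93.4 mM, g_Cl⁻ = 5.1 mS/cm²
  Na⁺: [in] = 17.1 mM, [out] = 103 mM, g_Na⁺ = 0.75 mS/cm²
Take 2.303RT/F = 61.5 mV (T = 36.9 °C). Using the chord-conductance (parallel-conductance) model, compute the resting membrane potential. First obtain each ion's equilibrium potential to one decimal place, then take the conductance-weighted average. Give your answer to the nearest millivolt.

-57 mV

E_K⁺ = (61.5/1)·log₁₀(8.27/98.7) = -66.2 mV
E_Cl⁻ = (61.5/-1)·log₁₀(93.4/10.8) = -57.6 mV
E_Na⁺ = (61.5/1)·log₁₀(103/17.1) = 48.0 mV
Vm = (Σ gᵢEᵢ)/(Σ gᵢ) = (7.7·-66.2 + 5.1·-57.6 + 0.75·48.0) / (7.7 + 5.1 + 0.75)
= -767.50 / 13.55 = -56.64 mV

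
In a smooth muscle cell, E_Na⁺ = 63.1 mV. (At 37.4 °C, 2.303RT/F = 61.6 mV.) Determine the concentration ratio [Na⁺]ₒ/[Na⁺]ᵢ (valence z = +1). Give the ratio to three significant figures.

10.6

log₁₀([out]/[in]) = E·z/(61.6) = 63.1 × 1 / 61.6 = 1.0244
[out]/[in] = 10^(1.0244) = 10.58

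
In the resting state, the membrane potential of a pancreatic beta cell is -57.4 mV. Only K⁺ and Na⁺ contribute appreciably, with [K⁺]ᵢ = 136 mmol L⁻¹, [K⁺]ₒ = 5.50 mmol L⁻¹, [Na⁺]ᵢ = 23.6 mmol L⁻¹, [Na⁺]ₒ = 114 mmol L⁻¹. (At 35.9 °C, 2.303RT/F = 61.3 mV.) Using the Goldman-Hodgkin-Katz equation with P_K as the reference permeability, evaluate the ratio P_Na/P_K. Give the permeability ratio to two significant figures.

0.092

Let α = P_Na/P_K. GHK: Vm = 61.3·log₁₀[(Kₒ + α·Naₒ)/(Kᵢ + α·Naᵢ)].
10^(Vm/61.3) = 10^(-57.4/61.3) = 0.11578
So 0.11578·(Kᵢ + α·Naᵢ) = Kₒ + α·Naₒ → α = (0.11578·136.0 − 5.5) / (114.0 − 0.11578·23.6)
α = (15.75 − 5.5) / (114.0 − 2.732) = 10.25/111.3 = 0.09208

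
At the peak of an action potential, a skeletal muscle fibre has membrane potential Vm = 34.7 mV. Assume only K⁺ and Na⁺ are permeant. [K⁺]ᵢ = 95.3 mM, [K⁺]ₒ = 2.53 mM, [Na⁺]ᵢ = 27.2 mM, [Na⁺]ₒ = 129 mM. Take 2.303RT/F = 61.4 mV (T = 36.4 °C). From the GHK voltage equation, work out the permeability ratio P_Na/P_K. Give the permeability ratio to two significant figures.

Let α = P_Na/P_K. GHK: Vm = 61.4·log₁₀[(Kₒ + α·Naₒ)/(Kᵢ + α·Naᵢ)].
10^(Vm/61.4) = 10^(34.7/61.4) = 3.6741
So 3.6741·(Kᵢ + α·Naᵢ) = Kₒ + α·Naₒ → α = (3.6741·95.3 − 2.53) / (129.0 − 3.6741·27.2)
α = (350.1 − 2.53) / (129.0 − 99.93) = 347.6/29.07 = 11.96

12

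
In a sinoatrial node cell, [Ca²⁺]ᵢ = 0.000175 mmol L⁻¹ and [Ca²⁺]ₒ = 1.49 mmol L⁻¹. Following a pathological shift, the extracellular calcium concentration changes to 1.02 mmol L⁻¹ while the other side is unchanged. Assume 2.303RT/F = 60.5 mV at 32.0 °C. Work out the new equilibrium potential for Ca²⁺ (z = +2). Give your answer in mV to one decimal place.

113.9 mV

After the shift: [Ca²⁺]_out = 1.02, [Ca²⁺]_in = 0.000175 mmol L⁻¹.
E_new = (60.5/2)·log₁₀(1.02/0.000175) = 30.25 · (3.7656) = 113.91 mV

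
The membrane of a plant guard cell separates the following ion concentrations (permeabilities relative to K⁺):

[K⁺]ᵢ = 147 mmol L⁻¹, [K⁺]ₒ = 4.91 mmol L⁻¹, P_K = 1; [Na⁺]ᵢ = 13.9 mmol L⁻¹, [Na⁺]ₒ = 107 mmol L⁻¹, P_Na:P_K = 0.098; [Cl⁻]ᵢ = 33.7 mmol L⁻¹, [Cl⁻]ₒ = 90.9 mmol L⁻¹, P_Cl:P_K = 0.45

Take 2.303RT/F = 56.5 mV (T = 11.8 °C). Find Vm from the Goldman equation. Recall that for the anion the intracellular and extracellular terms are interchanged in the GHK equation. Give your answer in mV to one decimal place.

-44.7 mV

Vm = 56.5 · log₁₀[(Σ P·[cation]ₒ + Σ P·[anion]ᵢ) / (Σ P·[cation]ᵢ + Σ P·[anion]ₒ)]
Numerator = 1×4.91 + 0.098×107 + 0.45×33.7 = 30.56
Denominator = 1×147 + 0.098×13.9 + 0.45×90.9 = 189.3
Vm = 56.5 · log₁₀(0.16147) = 56.5 × (-0.7919) = -44.74 mV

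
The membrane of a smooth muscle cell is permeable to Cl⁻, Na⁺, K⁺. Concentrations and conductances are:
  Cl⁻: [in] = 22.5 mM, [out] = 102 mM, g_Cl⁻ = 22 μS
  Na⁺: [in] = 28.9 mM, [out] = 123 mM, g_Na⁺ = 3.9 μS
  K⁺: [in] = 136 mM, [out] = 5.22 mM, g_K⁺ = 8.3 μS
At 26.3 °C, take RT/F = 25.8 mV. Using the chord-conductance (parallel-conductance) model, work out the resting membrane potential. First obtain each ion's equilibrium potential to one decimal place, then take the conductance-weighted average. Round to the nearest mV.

E_Cl⁻ = (25.8/-1)·ln(102/22.5) = -39.0 mV
E_Na⁺ = (25.8/1)·ln(123/28.9) = 37.4 mV
E_K⁺ = (25.8/1)·ln(5.22/136) = -84.1 mV
Vm = (Σ gᵢEᵢ)/(Σ gᵢ) = (22·-39.0 + 3.9·37.4 + 8.3·-84.1) / (22 + 3.9 + 8.3)
= -1410.17 / 34.2 = -41.23 mV

-41 mV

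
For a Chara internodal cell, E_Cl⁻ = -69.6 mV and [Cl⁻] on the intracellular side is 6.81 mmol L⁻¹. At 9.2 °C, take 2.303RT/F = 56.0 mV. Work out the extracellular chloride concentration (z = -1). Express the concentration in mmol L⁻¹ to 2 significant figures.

Nernst: E = (56.0/-1) · log₁₀([out]/[in]), so log₁₀([out]/[in]) = -69.6 × -1 / 56.0 = 1.2429.
[out]/[in] = 10^(1.2429) = 17.49.
[out] = 17.49 × 6.81 = 119.1 mmol L⁻¹.

120 mmol L⁻¹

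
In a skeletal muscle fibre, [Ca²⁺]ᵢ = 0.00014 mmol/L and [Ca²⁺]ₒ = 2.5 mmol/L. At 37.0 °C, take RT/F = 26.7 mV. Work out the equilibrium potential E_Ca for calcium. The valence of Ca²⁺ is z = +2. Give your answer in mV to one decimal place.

E = (26.7/z) · ln([Ca²⁺]_out/[Ca²⁺]_in) with z = +2.
= (26.7/2) · ln(2.5/0.00014) = 13.35 · ln(1.786e+04)
= 13.35 · (9.7902) = 130.70 mV

130.7 mV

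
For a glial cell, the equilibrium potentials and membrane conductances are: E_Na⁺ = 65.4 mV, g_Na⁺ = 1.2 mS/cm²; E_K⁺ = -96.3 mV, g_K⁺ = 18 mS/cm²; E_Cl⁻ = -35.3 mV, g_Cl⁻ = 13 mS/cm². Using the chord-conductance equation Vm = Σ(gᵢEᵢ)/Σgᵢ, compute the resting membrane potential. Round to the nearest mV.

-66 mV

Σ gᵢEᵢ = 1.2·(65.4) + 18·(-96.3) + 13·(-35.3) = -2113.82
Σ gᵢ = 1.2 + 18 + 13 = 32.2
Vm = -2113.82 / 32.2 = -65.65 mV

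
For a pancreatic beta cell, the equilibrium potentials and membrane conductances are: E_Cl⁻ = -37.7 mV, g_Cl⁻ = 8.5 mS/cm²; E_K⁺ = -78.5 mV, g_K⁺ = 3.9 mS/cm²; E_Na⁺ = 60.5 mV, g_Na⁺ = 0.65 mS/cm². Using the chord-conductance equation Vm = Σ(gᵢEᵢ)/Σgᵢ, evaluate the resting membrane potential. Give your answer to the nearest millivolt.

Σ gᵢEᵢ = 8.5·(-37.7) + 3.9·(-78.5) + 0.65·(60.5) = -587.27
Σ gᵢ = 8.5 + 3.9 + 0.65 = 13.05
Vm = -587.27 / 13.05 = -45.00 mV

-45 mV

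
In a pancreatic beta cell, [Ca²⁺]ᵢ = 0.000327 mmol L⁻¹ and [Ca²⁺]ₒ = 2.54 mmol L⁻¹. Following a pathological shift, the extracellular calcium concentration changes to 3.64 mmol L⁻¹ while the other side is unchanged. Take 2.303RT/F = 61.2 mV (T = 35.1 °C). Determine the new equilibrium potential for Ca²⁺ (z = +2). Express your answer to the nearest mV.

After the shift: [Ca²⁺]_out = 3.64, [Ca²⁺]_in = 0.000327 mmol L⁻¹.
E_new = (61.2/2)·log₁₀(3.64/0.000327) = 30.60 · (4.0466) = 123.82 mV

124 mV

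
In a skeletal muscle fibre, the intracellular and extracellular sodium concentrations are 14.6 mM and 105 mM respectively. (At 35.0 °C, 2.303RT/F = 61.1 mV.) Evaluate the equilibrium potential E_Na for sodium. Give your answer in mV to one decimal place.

E = (61.1/z) · log₁₀([Na⁺]_out/[Na⁺]_in) with z = +1.
= (61.1/1) · log₁₀(105/14.6) = 61.10 · log₁₀(7.192)
= 61.10 · (0.8568) = 52.35 mV

52.4 mV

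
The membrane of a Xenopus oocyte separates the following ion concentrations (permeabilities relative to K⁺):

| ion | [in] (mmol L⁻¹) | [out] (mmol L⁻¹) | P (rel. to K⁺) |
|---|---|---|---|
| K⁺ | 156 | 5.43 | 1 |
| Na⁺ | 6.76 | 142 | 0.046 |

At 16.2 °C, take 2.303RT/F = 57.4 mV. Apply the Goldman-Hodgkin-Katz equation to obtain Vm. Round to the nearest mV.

-64 mV

Vm = 57.4 · log₁₀[(Σ P·[cation]ₒ + Σ P·[anion]ᵢ) / (Σ P·[cation]ᵢ + Σ P·[anion]ₒ)]
Numerator = 1×5.43 + 0.046×142 = 11.96
Denominator = 1×156 + 0.046×6.76 = 156.3
Vm = 57.4 · log₁₀(0.076527) = 57.4 × (-1.1162) = -64.07 mV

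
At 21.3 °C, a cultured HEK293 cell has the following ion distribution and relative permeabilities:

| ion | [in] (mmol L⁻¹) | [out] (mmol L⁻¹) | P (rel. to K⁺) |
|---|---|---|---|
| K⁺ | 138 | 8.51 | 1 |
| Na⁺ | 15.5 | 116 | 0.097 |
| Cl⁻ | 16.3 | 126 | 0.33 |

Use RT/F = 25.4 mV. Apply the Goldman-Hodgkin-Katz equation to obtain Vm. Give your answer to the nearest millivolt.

-50 mV

Vm = 25.4 · ln[(Σ P·[cation]ₒ + Σ P·[anion]ᵢ) / (Σ P·[cation]ᵢ + Σ P·[anion]ₒ)]
Numerator = 1×8.51 + 0.097×116 + 0.33×16.3 = 25.14
Denominator = 1×138 + 0.097×15.5 + 0.33×126 = 181.1
Vm = 25.4 · ln(0.13884) = 25.4 × (-1.9745) = -50.15 mV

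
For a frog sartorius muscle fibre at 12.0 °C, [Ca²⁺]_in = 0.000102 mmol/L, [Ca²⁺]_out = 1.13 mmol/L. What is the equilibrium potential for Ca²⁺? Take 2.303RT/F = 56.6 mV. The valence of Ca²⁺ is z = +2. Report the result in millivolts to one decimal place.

114.5 mV

E = (56.6/z) · log₁₀([Ca²⁺]_out/[Ca²⁺]_in) with z = +2.
= (56.6/2) · log₁₀(1.13/0.000102) = 28.30 · log₁₀(1.108e+04)
= 28.30 · (4.0445) = 114.46 mV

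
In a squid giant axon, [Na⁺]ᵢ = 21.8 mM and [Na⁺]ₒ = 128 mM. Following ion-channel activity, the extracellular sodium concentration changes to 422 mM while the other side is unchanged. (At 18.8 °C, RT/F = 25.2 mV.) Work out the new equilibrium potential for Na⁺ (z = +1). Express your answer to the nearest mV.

75 mV

After the shift: [Na⁺]_out = 422, [Na⁺]_in = 21.8 mM.
E_new = (25.2/1)·ln(422/21.8) = 25.20 · (2.9631) = 74.67 mV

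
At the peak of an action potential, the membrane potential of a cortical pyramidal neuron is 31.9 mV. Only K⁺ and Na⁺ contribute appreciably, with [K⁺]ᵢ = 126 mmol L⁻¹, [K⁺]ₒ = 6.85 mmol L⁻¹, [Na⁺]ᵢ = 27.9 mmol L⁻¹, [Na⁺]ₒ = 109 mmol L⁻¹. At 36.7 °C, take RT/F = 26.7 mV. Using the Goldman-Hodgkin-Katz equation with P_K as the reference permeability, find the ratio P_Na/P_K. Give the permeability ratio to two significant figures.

Let α = P_Na/P_K. GHK: Vm = 26.7·ln[(Kₒ + α·Naₒ)/(Kᵢ + α·Naᵢ)].
e^(Vm/26.7) = e^(31.9/26.7) = 3.3028
So 3.3028·(Kᵢ + α·Naᵢ) = Kₒ + α·Naₒ → α = (3.3028·126.0 − 6.85) / (109.0 − 3.3028·27.9)
α = (416.1 − 6.85) / (109.0 − 92.15) = 409.3/16.85 = 24.29

24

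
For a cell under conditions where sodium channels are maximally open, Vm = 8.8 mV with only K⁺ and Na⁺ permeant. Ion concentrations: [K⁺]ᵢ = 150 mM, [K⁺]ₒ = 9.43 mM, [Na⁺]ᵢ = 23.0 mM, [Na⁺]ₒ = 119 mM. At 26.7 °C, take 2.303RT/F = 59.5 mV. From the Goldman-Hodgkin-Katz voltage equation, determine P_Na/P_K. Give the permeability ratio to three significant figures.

2.32

Let α = P_Na/P_K. GHK: Vm = 59.5·log₁₀[(Kₒ + α·Naₒ)/(Kᵢ + α·Naᵢ)].
10^(Vm/59.5) = 10^(8.8/59.5) = 1.4057
So 1.4057·(Kᵢ + α·Naᵢ) = Kₒ + α·Naₒ → α = (1.4057·150.0 − 9.43) / (119.0 − 1.4057·23.0)
α = (210.9 − 9.43) / (119.0 − 32.33) = 201.4/86.67 = 2.324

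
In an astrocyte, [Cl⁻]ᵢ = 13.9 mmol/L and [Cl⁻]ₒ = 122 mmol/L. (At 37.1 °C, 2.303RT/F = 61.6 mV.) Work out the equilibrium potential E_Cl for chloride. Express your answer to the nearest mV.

-58 mV

E = (61.6/z) · log₁₀([Cl⁻]_out/[Cl⁻]_in) with z = -1.
For an anion, dividing by z = -1 reverses the sign.
= (61.6/-1) · log₁₀(122/13.9) = -61.60 · log₁₀(8.777)
= -61.60 · (0.9433) = -58.11 mV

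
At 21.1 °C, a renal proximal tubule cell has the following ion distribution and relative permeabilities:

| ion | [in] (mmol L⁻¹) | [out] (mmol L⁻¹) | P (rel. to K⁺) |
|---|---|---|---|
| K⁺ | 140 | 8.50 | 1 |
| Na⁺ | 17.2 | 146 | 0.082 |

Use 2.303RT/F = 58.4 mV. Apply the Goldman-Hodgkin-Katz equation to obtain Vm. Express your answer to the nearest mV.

-49 mV

Vm = 58.4 · log₁₀[(Σ P·[cation]ₒ + Σ P·[anion]ᵢ) / (Σ P·[cation]ᵢ + Σ P·[anion]ₒ)]
Numerator = 1×8.50 + 0.082×146 = 20.47
Denominator = 1×140 + 0.082×17.2 = 141.4
Vm = 58.4 · log₁₀(0.14477) = 58.4 × (-0.8393) = -49.02 mV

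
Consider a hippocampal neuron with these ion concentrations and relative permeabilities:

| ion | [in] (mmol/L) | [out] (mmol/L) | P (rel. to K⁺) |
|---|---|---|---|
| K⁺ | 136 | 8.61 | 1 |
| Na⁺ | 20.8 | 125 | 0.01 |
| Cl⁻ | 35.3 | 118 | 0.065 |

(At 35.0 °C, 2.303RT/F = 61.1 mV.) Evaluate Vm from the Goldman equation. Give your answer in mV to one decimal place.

-65.6 mV

Vm = 61.1 · log₁₀[(Σ P·[cation]ₒ + Σ P·[anion]ᵢ) / (Σ P·[cation]ᵢ + Σ P·[anion]ₒ)]
Numerator = 1×8.61 + 0.01×125 + 0.065×35.3 = 12.15
Denominator = 1×136 + 0.01×20.8 + 0.065×118 = 143.9
Vm = 61.1 · log₁₀(0.084478) = 61.1 × (-1.0733) = -65.58 mV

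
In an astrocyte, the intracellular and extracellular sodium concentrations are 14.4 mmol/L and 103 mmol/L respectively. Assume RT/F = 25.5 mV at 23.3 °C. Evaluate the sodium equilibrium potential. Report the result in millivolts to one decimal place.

50.2 mV

E = (25.5/z) · ln([Na⁺]_out/[Na⁺]_in) with z = +1.
= (25.5/1) · ln(103/14.4) = 25.50 · ln(7.153)
= 25.50 · (1.9675) = 50.17 mV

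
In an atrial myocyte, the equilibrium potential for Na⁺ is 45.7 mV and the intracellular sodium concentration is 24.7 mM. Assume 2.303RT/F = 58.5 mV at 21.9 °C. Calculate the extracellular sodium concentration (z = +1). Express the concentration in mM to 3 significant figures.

Nernst: E = (58.5/1) · log₁₀([out]/[in]), so log₁₀([out]/[in]) = 45.7 × 1 / 58.5 = 0.7812.
[out]/[in] = 10^(0.7812) = 6.042.
[out] = 6.042 × 24.7 = 149.2 mM.

149 mM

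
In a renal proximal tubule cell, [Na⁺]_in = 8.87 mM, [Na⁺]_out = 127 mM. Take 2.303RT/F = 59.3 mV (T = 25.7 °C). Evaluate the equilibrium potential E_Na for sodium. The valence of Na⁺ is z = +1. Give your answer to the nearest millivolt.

E = (59.3/z) · log₁₀([Na⁺]_out/[Na⁺]_in) with z = +1.
= (59.3/1) · log₁₀(127/8.87) = 59.30 · log₁₀(14.32)
= 59.30 · (1.1559) = 68.54 mV

69 mV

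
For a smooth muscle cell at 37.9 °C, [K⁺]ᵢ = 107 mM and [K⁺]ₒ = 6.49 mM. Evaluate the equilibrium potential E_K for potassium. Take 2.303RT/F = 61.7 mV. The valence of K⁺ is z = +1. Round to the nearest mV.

E = (61.7/z) · log₁₀([K⁺]_out/[K⁺]_in) with z = +1.
= (61.7/1) · log₁₀(6.49/107) = 61.70 · log₁₀(0.06065)
= 61.70 · (-1.2171) = -75.10 mV

-75 mV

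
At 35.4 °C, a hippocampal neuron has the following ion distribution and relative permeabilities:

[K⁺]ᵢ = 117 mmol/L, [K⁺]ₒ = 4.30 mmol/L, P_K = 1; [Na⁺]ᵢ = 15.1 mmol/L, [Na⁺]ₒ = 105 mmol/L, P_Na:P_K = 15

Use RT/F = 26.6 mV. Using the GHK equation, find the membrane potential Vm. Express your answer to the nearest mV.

Vm = 26.6 · ln[(Σ P·[cation]ₒ + Σ P·[anion]ᵢ) / (Σ P·[cation]ᵢ + Σ P·[anion]ₒ)]
Numerator = 1×4.30 + 15×105 = 1579
Denominator = 1×117 + 15×15.1 = 343.5
Vm = 26.6 · ln(4.5977) = 26.6 × (1.5255) = 40.58 mV

41 mV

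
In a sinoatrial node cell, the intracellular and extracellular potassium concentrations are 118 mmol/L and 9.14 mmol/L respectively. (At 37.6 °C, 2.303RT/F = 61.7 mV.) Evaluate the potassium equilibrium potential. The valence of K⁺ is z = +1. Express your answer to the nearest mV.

-69 mV

E = (61.7/z) · log₁₀([K⁺]_out/[K⁺]_in) with z = +1.
= (61.7/1) · log₁₀(9.14/118) = 61.70 · log₁₀(0.07746)
= 61.70 · (-1.1109) = -68.54 mV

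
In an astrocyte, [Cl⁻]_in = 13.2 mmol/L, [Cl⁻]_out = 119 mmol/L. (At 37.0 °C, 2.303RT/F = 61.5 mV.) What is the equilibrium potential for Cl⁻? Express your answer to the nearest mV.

-59 mV

E = (61.5/z) · log₁₀([Cl⁻]_out/[Cl⁻]_in) with z = -1.
For an anion, dividing by z = -1 reverses the sign.
= (61.5/-1) · log₁₀(119/13.2) = -61.50 · log₁₀(9.015)
= -61.50 · (0.9550) = -58.73 mV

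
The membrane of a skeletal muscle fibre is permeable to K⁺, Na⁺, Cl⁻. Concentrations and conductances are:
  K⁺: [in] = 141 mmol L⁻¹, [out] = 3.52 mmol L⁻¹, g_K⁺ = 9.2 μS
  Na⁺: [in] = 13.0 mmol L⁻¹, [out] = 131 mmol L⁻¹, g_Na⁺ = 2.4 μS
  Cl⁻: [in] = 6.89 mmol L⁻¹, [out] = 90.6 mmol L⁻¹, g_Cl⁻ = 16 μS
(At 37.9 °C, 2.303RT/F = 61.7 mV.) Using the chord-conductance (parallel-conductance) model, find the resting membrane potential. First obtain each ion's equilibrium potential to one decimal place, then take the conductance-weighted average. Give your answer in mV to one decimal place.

E_K⁺ = (61.7/1)·log₁₀(3.52/141) = -98.9 mV
E_Na⁺ = (61.7/1)·log₁₀(131/13.0) = 61.9 mV
E_Cl⁻ = (61.7/-1)·log₁₀(90.6/6.89) = -69.0 mV
Vm = (Σ gᵢEᵢ)/(Σ gᵢ) = (9.2·-98.9 + 2.4·61.9 + 16·-69.0) / (9.2 + 2.4 + 16)
= -1865.32 / 27.6 = -67.58 mV

-67.6 mV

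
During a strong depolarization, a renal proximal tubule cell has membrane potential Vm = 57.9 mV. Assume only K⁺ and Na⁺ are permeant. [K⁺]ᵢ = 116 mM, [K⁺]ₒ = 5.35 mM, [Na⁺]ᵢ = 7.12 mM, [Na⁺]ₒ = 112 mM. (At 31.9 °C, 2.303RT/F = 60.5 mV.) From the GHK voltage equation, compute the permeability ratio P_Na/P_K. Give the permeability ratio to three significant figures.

Let α = P_Na/P_K. GHK: Vm = 60.5·log₁₀[(Kₒ + α·Naₒ)/(Kᵢ + α·Naᵢ)].
10^(Vm/60.5) = 10^(57.9/60.5) = 9.0578
So 9.0578·(Kᵢ + α·Naᵢ) = Kₒ + α·Naₒ → α = (9.0578·116.0 − 5.35) / (112.0 − 9.0578·7.12)
α = (1051 − 5.35) / (112.0 − 64.49) = 1045/47.51 = 22

22.0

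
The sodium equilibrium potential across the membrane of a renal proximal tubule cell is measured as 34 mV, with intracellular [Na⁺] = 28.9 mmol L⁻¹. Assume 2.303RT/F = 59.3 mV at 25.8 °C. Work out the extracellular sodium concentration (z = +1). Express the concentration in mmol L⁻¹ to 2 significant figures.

Nernst: E = (59.3/1) · log₁₀([out]/[in]), so log₁₀([out]/[in]) = 34.0 × 1 / 59.3 = 0.5734.
[out]/[in] = 10^(0.5734) = 3.744.
[out] = 3.744 × 28.9 = 108.2 mmol L⁻¹.

110 mmol L⁻¹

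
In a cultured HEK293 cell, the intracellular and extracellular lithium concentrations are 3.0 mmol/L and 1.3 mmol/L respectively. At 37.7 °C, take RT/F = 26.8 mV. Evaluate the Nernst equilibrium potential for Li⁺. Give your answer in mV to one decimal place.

E = (26.8/z) · ln([Li⁺]_out/[Li⁺]_in) with z = +1.
= (26.8/1) · ln(1.3/3.0) = 26.80 · ln(0.4333)
= 26.80 · (-0.8362) = -22.41 mV

-22.4 mV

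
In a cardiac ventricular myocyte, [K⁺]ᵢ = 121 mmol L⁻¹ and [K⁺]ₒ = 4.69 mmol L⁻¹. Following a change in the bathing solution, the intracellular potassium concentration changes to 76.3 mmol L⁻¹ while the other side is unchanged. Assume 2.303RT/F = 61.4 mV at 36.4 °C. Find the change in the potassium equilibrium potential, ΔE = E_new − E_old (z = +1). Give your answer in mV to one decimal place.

E_old = (61.4/1)·log₁₀(4.69/121) = -86.67 mV
E_new = (61.4/1)·log₁₀(4.69/76.3) = -74.38 mV
ΔE = -74.38 − (-86.67) = 12.30 mV

12.3 mV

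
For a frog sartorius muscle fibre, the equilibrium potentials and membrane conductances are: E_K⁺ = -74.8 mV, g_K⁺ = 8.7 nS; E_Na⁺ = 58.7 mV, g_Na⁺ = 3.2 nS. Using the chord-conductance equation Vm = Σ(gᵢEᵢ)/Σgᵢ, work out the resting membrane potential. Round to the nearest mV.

Σ gᵢEᵢ = 8.7·(-74.8) + 3.2·(58.7) = -462.92
Σ gᵢ = 8.7 + 3.2 = 11.9
Vm = -462.92 / 11.9 = -38.90 mV

-39 mV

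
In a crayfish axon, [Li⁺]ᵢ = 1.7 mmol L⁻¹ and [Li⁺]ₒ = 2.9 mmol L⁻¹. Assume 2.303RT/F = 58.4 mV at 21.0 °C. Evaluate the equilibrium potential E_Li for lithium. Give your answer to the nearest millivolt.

14 mV

E = (58.4/z) · log₁₀([Li⁺]_out/[Li⁺]_in) with z = +1.
= (58.4/1) · log₁₀(2.9/1.7) = 58.40 · log₁₀(1.706)
= 58.40 · (0.2319) = 13.55 mV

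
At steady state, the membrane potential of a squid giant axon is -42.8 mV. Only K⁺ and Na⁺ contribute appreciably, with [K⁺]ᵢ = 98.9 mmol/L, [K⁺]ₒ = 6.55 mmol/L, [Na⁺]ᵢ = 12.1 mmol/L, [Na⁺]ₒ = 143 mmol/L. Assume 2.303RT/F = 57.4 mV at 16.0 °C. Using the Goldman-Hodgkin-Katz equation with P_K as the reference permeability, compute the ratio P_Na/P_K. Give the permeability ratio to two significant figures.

0.080

Let α = P_Na/P_K. GHK: Vm = 57.4·log₁₀[(Kₒ + α·Naₒ)/(Kᵢ + α·Naᵢ)].
10^(Vm/57.4) = 10^(-42.8/57.4) = 0.17962
So 0.17962·(Kᵢ + α·Naᵢ) = Kₒ + α·Naₒ → α = (0.17962·98.9 − 6.55) / (143.0 − 0.17962·12.1)
α = (17.76 − 6.55) / (143.0 − 2.173) = 11.21/140.8 = 0.07963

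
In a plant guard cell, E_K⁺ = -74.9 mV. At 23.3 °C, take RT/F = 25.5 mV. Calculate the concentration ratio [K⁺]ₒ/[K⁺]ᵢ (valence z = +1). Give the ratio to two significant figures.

0.053

ln([out]/[in]) = E·z/(25.5) = -74.9 × 1 / 25.5 = -2.9373
[out]/[in] = e^(-2.9373) = 0.05301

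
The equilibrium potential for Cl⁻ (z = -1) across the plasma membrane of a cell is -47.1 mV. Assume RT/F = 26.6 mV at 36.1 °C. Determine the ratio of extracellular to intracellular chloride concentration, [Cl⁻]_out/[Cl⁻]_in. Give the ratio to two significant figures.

5.9

ln([out]/[in]) = E·z/(26.6) = -47.1 × -1 / 26.6 = 1.7707
[out]/[in] = e^(1.7707) = 5.875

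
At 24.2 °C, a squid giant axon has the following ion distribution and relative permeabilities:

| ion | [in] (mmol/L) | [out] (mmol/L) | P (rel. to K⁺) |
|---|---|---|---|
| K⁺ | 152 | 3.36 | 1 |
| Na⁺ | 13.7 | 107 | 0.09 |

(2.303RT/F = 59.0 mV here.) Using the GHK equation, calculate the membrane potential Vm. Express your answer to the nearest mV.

-63 mV

Vm = 59.0 · log₁₀[(Σ P·[cation]ₒ + Σ P·[anion]ᵢ) / (Σ P·[cation]ᵢ + Σ P·[anion]ₒ)]
Numerator = 1×3.36 + 0.09×107 = 12.99
Denominator = 1×152 + 0.09×13.7 = 153.2
Vm = 59.0 · log₁₀(0.084773) = 59.0 × (-1.0717) = -63.23 mV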